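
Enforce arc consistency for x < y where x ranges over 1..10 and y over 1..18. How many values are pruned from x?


For the constraint x < y, x needs a supporting value in y's domain.
x can be at most 17 (one less than y's maximum).
Valid x values from domain: 10 out of 10.
Pruned = 10 - 10 = 0.

0


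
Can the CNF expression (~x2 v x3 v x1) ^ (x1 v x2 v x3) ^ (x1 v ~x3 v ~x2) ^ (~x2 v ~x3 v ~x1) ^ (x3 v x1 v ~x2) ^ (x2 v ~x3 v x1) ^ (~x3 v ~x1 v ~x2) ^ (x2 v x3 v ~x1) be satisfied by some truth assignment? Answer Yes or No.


Check all 8 possible truth assignments.
Number of satisfying assignments found: 2.
The formula is satisfiable.

Yes


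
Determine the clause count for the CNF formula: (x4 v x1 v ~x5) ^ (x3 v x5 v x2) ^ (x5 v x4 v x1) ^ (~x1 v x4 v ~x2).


Each group enclosed in parentheses joined by ^ is one clause.
Counting the conjuncts: 4 clauses.

4


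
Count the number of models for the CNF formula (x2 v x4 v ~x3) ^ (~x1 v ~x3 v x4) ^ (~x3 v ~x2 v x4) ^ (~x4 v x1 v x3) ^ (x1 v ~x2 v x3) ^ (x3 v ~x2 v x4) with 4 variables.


Enumerate all 16 truth assignments over 4 variables.
Test each against every clause.
Satisfying assignments found: 8.

8


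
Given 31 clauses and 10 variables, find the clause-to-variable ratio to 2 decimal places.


Clause-to-variable ratio = clauses / variables.
31 / 10 = 3.1.

3.1


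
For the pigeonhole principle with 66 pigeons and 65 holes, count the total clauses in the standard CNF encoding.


The PHP encoding has two parts:
1) At-least-one-hole clauses: 66 (one per pigeon, each with 65 literals).
2) At-most-one-pigeon-per-hole clauses: 65 holes * C(66,2) = 65 * 2145 = 139425.
Total clauses = 66 + 139425 = 139491.

139491


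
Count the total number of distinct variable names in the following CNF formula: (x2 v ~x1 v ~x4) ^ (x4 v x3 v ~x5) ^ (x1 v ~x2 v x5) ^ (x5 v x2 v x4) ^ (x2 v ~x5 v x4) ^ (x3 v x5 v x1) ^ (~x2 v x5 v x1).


Identify each distinct variable in the formula.
Variables found: x1, x2, x3, x4, x5.
Total distinct variables = 5.

5


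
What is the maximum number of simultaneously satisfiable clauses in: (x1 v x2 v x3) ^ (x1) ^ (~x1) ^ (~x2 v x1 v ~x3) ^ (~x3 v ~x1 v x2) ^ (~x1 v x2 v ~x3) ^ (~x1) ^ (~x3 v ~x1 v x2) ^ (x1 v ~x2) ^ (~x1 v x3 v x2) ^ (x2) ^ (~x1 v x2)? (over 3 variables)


Enumerate all 8 truth assignments.
For each, count how many of the 12 clauses are satisfied.
The formula is not fully satisfiable, so the maximum is below 12.
Maximum simultaneously satisfiable clauses = 10.

10


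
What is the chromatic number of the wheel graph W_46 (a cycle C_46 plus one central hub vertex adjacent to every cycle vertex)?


W_46 consists of the cycle C_46 together with a hub vertex adjacent to every cycle vertex.
The cycle C_46 needs 2 colors (even cycle -> 2).
The hub is adjacent to every cycle vertex, so it must receive a new color distinct from all of them.
Chromatic number = 2 + 1 = 3.

3


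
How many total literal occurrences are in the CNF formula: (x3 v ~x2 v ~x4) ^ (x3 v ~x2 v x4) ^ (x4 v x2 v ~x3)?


Clause lengths: 3, 3, 3.
Sum = 3 + 3 + 3 = 9.

9


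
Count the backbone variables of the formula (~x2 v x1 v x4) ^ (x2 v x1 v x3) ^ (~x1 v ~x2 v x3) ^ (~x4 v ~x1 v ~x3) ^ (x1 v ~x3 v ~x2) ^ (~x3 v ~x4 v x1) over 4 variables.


Find all satisfying assignments: 6 model(s).
Check which variables have the same value in every model.
No variable is fixed across all models.
Backbone size = 0.

0


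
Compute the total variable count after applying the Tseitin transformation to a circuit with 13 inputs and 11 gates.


The Tseitin transformation introduces one auxiliary variable per gate.
Total variables = inputs + gates = 13 + 11 = 24.

24


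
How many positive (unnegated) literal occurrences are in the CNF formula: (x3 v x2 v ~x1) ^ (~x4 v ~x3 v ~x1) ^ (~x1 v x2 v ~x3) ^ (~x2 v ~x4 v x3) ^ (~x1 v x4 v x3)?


Scan each clause for unnegated literals.
Clause 1: 2 positive; Clause 2: 0 positive; Clause 3: 1 positive; Clause 4: 1 positive; Clause 5: 2 positive.
Total positive literal occurrences = 6.

6


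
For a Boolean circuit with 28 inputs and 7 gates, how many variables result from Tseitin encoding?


The Tseitin transformation introduces one auxiliary variable per gate.
Total variables = inputs + gates = 28 + 7 = 35.

35


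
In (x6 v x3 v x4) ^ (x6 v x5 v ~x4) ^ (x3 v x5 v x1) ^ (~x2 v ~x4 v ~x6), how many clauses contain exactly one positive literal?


A definite clause has exactly one positive literal.
Clause 1: 3 positive -> not definite
Clause 2: 2 positive -> not definite
Clause 3: 3 positive -> not definite
Clause 4: 0 positive -> not definite
Definite clause count = 0.

0


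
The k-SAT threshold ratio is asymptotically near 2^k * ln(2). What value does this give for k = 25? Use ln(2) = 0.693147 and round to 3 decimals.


Using the asymptotic formula: threshold ~ 2^k * ln(2).
2^25 = 33554432.
33554432 * 0.693147 = 23258153.878.

23258153.878


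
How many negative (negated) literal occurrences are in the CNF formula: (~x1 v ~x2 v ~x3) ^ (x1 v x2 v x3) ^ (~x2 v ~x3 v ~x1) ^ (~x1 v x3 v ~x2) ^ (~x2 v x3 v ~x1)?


Scan each clause for negated literals.
Clause 1: 3 negative; Clause 2: 0 negative; Clause 3: 3 negative; Clause 4: 2 negative; Clause 5: 2 negative.
Total negative literal occurrences = 10.

10


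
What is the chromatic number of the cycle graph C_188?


A cycle on an even number of vertices is bipartite: alternate two colors around the cycle.
Since 188 is even, two colors suffice, and at least two are needed because the graph has edges.
Chromatic number = 2.

2


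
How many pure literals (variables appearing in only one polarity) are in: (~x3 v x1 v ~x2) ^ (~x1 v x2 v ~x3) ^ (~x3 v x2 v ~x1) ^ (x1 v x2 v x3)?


A pure literal appears in only one polarity across all clauses.
No pure literals found.
Count = 0.

0


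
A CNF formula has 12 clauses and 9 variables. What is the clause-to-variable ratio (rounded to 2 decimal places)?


Clause-to-variable ratio = clauses / variables.
12 / 9 = 1.33.

1.33


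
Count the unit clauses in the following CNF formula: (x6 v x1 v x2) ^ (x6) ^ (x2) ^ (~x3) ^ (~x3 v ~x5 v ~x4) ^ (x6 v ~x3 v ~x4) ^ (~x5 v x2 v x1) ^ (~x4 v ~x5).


A unit clause contains exactly one literal.
Unit clauses found: (x6), (x2), (~x3).
Count = 3.

3


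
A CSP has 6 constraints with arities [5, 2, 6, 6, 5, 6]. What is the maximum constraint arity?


The arities are: 5, 2, 6, 6, 5, 6.
Scan for the maximum value.
Maximum arity = 6.

6


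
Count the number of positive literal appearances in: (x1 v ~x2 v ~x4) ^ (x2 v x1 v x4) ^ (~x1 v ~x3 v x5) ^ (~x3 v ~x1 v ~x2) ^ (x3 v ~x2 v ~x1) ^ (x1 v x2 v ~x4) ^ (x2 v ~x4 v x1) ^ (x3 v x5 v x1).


Scan each clause for unnegated literals.
Clause 1: 1 positive; Clause 2: 3 positive; Clause 3: 1 positive; Clause 4: 0 positive; Clause 5: 1 positive; Clause 6: 2 positive; Clause 7: 2 positive; Clause 8: 3 positive.
Total positive literal occurrences = 13.

13


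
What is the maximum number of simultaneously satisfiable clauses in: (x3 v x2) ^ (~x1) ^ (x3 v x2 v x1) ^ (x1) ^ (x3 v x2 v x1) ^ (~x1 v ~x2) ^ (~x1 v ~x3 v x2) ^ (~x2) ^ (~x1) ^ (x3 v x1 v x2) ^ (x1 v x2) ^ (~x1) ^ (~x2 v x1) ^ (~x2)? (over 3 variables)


Enumerate all 8 truth assignments.
For each, count how many of the 14 clauses are satisfied.
The formula is not fully satisfiable, so the maximum is below 14.
Maximum simultaneously satisfiable clauses = 12.

12


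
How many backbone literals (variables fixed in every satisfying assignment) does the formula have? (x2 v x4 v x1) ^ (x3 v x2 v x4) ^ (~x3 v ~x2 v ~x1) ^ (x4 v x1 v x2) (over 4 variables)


Find all satisfying assignments: 11 model(s).
Check which variables have the same value in every model.
No variable is fixed across all models.
Backbone size = 0.

0


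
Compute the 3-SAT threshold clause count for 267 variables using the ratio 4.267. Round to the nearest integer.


The 3-SAT phase transition occurs at approximately 4.267 clauses per variable.
m = 4.267 * 267 = 1139.289.
Rounded to nearest integer: 1139.

1139


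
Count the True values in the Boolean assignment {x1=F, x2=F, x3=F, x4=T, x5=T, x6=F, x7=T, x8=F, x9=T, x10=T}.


The weight is the number of variables assigned True.
True variables: x4, x5, x7, x9, x10.
Weight = 5.

5


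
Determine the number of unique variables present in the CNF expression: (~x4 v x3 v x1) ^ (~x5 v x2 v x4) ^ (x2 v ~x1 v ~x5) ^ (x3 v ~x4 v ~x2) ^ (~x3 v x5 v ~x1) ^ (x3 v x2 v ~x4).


Identify each distinct variable in the formula.
Variables found: x1, x2, x3, x4, x5.
Total distinct variables = 5.

5


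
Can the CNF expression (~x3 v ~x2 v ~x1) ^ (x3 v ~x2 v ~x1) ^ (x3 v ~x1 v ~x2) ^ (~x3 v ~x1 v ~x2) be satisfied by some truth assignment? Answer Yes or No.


Check all 8 possible truth assignments.
Number of satisfying assignments found: 6.
The formula is satisfiable.

Yes


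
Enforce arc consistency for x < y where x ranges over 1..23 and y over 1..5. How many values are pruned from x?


For the constraint x < y, x needs a supporting value in y's domain.
x can be at most 4 (one less than y's maximum).
Valid x values from domain: 4 out of 23.
Pruned = 23 - 4 = 19.

19


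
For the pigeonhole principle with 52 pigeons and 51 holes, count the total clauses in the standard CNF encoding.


The PHP encoding has two parts:
1) At-least-one-hole clauses: 52 (one per pigeon, each with 51 literals).
2) At-most-one-pigeon-per-hole clauses: 51 holes * C(52,2) = 51 * 1326 = 67626.
Total clauses = 52 + 67626 = 67678.

67678


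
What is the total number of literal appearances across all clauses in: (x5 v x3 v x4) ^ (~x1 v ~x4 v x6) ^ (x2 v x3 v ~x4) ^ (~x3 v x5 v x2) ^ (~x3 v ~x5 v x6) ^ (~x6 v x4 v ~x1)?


Clause lengths: 3, 3, 3, 3, 3, 3.
Sum = 3 + 3 + 3 + 3 + 3 + 3 = 18.

18


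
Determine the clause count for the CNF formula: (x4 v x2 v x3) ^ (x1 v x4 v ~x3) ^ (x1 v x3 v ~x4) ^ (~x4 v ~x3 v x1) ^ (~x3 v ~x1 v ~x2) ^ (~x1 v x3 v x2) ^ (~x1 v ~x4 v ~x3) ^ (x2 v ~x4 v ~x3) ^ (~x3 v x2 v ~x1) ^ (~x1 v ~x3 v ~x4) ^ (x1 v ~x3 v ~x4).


Each group enclosed in parentheses joined by ^ is one clause.
Counting the conjuncts: 11 clauses.

11


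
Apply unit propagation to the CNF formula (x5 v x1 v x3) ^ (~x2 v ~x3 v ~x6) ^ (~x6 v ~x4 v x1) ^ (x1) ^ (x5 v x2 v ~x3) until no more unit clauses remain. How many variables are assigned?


Unit propagation repeatedly assigns the literal in any unit clause, then simplifies.
Assignments in order: x1 = T.
No further unit clauses remain.
Total variables assigned = 1.

1


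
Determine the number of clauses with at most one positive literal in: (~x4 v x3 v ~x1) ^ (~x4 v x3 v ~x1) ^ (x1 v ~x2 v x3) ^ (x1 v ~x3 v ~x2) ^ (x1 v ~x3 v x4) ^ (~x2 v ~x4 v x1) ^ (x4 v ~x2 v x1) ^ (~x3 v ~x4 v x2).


A Horn clause has at most one positive literal.
Clause 1: 1 positive lit(s) -> Horn
Clause 2: 1 positive lit(s) -> Horn
Clause 3: 2 positive lit(s) -> not Horn
Clause 4: 1 positive lit(s) -> Horn
Clause 5: 2 positive lit(s) -> not Horn
Clause 6: 1 positive lit(s) -> Horn
Clause 7: 2 positive lit(s) -> not Horn
Clause 8: 1 positive lit(s) -> Horn
Total Horn clauses = 5.

5


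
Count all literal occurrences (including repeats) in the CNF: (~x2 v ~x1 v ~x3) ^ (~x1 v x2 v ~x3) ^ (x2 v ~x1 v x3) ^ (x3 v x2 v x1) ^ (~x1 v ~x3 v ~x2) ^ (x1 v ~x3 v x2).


Clause lengths: 3, 3, 3, 3, 3, 3.
Sum = 3 + 3 + 3 + 3 + 3 + 3 = 18.

18


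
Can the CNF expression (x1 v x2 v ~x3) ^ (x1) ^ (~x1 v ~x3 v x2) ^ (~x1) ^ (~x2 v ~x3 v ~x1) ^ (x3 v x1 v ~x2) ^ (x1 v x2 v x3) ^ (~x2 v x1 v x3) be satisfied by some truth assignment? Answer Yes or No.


Check all 8 possible truth assignments.
Number of satisfying assignments found: 0.
The formula is unsatisfiable.

No


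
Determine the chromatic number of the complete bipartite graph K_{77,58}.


K_{77,58} is bipartite by definition: the two parts are independent sets, with every edge crossing between them.
Color all vertices in one part with color 1 and all vertices in the other part with color 2.
Since the graph has at least one edge, one color does not suffice.
Chromatic number = 2.

2


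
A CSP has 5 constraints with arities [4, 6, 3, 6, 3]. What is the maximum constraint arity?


The arities are: 4, 6, 3, 6, 3.
Scan for the maximum value.
Maximum arity = 6.

6


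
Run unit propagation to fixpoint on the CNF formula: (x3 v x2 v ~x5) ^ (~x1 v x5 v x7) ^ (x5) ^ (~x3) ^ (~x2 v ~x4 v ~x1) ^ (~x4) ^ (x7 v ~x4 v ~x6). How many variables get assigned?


Unit propagation repeatedly assigns the literal in any unit clause, then simplifies.
Assignments in order: x5 = T, x3 = F, x2 = T, x4 = F.
No further unit clauses remain.
Total variables assigned = 4.

4


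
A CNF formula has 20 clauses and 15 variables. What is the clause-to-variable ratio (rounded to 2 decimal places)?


Clause-to-variable ratio = clauses / variables.
20 / 15 = 1.33.

1.33


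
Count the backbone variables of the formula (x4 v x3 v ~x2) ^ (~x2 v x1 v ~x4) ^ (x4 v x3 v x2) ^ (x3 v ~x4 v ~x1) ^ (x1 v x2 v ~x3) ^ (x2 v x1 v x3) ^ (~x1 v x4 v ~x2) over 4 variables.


Find all satisfying assignments: 4 model(s).
Check which variables have the same value in every model.
Fixed variables: x3=T.
Backbone size = 1.

1


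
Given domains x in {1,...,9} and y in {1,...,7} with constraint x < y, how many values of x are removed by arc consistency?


For the constraint x < y, x needs a supporting value in y's domain.
x can be at most 6 (one less than y's maximum).
Valid x values from domain: 6 out of 9.
Pruned = 9 - 6 = 3.

3


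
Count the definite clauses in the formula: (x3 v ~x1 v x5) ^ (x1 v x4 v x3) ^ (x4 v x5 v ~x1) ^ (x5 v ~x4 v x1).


A definite clause has exactly one positive literal.
Clause 1: 2 positive -> not definite
Clause 2: 3 positive -> not definite
Clause 3: 2 positive -> not definite
Clause 4: 2 positive -> not definite
Definite clause count = 0.

0


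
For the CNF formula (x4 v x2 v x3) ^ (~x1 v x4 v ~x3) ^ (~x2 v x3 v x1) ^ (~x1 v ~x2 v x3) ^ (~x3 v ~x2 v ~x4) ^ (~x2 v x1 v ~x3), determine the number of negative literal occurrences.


Scan each clause for negated literals.
Clause 1: 0 negative; Clause 2: 2 negative; Clause 3: 1 negative; Clause 4: 2 negative; Clause 5: 3 negative; Clause 6: 2 negative.
Total negative literal occurrences = 10.

10


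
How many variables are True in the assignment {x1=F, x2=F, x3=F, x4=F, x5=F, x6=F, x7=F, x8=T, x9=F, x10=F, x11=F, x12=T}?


The weight is the number of variables assigned True.
True variables: x8, x12.
Weight = 2.

2


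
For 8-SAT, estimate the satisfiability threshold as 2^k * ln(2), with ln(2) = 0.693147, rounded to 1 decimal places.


Using the asymptotic formula: threshold ~ 2^k * ln(2).
2^8 = 256.
256 * 0.693147 = 177.4.

177.4


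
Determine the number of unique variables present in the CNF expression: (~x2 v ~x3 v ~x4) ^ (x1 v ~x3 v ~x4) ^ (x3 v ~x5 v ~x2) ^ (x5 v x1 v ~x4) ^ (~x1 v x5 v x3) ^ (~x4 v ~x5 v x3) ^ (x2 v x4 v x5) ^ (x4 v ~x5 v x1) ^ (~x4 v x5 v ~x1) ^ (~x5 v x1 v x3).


Identify each distinct variable in the formula.
Variables found: x1, x2, x3, x4, x5.
Total distinct variables = 5.

5


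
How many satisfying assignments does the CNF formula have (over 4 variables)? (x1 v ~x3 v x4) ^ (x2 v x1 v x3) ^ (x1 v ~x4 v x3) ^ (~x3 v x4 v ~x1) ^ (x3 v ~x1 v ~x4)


Enumerate all 16 truth assignments over 4 variables.
Test each against every clause.
Satisfying assignments found: 7.

7


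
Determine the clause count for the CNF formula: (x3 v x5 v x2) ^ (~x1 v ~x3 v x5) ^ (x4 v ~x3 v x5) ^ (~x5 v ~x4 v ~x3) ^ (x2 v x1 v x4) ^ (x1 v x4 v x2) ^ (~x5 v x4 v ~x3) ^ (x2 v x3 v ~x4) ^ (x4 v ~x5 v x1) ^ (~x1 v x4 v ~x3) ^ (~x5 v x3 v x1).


Each group enclosed in parentheses joined by ^ is one clause.
Counting the conjuncts: 11 clauses.

11


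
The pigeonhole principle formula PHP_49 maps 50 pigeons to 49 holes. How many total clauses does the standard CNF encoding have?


The PHP encoding has two parts:
1) At-least-one-hole clauses: 50 (one per pigeon, each with 49 literals).
2) At-most-one-pigeon-per-hole clauses: 49 holes * C(50,2) = 49 * 1225 = 60025.
Total clauses = 50 + 60025 = 60075.

60075


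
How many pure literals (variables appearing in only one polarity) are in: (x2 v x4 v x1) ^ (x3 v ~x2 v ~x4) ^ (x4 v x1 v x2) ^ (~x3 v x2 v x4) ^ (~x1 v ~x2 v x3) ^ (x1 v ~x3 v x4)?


A pure literal appears in only one polarity across all clauses.
No pure literals found.
Count = 0.

0


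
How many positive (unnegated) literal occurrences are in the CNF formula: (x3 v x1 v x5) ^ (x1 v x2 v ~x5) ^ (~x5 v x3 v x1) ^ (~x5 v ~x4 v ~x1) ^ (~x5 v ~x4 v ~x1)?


Scan each clause for unnegated literals.
Clause 1: 3 positive; Clause 2: 2 positive; Clause 3: 2 positive; Clause 4: 0 positive; Clause 5: 0 positive.
Total positive literal occurrences = 7.

7


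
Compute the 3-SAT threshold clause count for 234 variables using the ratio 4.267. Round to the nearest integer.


The 3-SAT phase transition occurs at approximately 4.267 clauses per variable.
m = 4.267 * 234 = 998.478.
Rounded to nearest integer: 998.

998


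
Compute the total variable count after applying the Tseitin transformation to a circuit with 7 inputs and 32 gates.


The Tseitin transformation introduces one auxiliary variable per gate.
Total variables = inputs + gates = 7 + 32 = 39.

39


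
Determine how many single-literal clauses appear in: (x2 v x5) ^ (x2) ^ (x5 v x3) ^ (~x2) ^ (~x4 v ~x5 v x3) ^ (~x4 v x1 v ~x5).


A unit clause contains exactly one literal.
Unit clauses found: (x2), (~x2).
Count = 2.

2


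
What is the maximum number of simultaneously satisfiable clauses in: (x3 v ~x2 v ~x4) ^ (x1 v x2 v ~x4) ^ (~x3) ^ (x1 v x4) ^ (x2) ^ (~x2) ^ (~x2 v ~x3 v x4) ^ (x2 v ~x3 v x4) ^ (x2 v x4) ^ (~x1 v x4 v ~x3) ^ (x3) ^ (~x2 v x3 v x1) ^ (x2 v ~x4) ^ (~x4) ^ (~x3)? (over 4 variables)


Enumerate all 16 truth assignments.
For each, count how many of the 15 clauses are satisfied.
The formula is not fully satisfiable, so the maximum is below 15.
Maximum simultaneously satisfiable clauses = 13.

13


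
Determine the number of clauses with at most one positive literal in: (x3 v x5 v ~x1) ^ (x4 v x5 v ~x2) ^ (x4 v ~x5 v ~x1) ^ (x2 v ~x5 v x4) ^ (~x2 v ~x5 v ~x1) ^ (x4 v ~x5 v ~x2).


A Horn clause has at most one positive literal.
Clause 1: 2 positive lit(s) -> not Horn
Clause 2: 2 positive lit(s) -> not Horn
Clause 3: 1 positive lit(s) -> Horn
Clause 4: 2 positive lit(s) -> not Horn
Clause 5: 0 positive lit(s) -> Horn
Clause 6: 1 positive lit(s) -> Horn
Total Horn clauses = 3.

3


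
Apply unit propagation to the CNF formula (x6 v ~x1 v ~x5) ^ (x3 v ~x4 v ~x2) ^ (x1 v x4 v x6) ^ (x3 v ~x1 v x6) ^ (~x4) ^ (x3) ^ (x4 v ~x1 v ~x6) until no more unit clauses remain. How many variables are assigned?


Unit propagation repeatedly assigns the literal in any unit clause, then simplifies.
Assignments in order: x4 = F, x3 = T.
No further unit clauses remain.
Total variables assigned = 2.

2


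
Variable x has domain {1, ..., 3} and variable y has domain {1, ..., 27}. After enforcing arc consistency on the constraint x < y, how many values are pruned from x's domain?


For the constraint x < y, x needs a supporting value in y's domain.
x can be at most 26 (one less than y's maximum).
Valid x values from domain: 3 out of 3.
Pruned = 3 - 3 = 0.

0


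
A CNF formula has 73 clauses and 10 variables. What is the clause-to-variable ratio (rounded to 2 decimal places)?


Clause-to-variable ratio = clauses / variables.
73 / 10 = 7.3.

7.3


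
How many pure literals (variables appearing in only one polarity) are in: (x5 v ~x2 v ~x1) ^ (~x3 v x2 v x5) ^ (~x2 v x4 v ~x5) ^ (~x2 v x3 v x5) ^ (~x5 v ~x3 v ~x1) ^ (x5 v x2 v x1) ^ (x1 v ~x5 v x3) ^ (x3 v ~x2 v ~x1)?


A pure literal appears in only one polarity across all clauses.
Pure literals: x4 (positive only).
Count = 1.

1


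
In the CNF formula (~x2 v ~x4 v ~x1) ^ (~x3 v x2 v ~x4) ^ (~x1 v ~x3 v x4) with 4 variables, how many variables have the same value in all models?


Find all satisfying assignments: 10 model(s).
Check which variables have the same value in every model.
No variable is fixed across all models.
Backbone size = 0.

0


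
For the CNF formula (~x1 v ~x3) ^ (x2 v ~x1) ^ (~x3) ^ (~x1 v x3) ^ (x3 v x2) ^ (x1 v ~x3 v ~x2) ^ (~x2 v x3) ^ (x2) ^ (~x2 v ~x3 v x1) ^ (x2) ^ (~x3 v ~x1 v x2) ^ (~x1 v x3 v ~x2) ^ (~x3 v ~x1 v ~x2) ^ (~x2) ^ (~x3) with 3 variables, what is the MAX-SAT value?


Enumerate all 8 truth assignments.
For each, count how many of the 15 clauses are satisfied.
The formula is not fully satisfiable, so the maximum is below 15.
Maximum simultaneously satisfiable clauses = 13.

13


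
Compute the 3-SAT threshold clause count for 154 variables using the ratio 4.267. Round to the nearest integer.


The 3-SAT phase transition occurs at approximately 4.267 clauses per variable.
m = 4.267 * 154 = 657.118.
Rounded to nearest integer: 657.

657


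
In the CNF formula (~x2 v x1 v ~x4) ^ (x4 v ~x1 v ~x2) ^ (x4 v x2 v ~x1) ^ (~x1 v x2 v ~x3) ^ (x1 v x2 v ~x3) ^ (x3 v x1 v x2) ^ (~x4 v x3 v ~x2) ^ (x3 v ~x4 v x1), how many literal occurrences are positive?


Scan each clause for unnegated literals.
Clause 1: 1 positive; Clause 2: 1 positive; Clause 3: 2 positive; Clause 4: 1 positive; Clause 5: 2 positive; Clause 6: 3 positive; Clause 7: 1 positive; Clause 8: 2 positive.
Total positive literal occurrences = 13.

13


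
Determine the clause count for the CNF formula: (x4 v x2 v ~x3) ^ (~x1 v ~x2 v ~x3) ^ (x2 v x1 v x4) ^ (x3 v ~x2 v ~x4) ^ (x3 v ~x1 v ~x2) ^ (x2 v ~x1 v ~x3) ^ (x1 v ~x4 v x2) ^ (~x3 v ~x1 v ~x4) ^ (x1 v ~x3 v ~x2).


Each group enclosed in parentheses joined by ^ is one clause.
Counting the conjuncts: 9 clauses.

9


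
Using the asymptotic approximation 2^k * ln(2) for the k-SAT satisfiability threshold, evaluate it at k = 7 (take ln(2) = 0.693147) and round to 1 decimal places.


Using the asymptotic formula: threshold ~ 2^k * ln(2).
2^7 = 128.
128 * 0.693147 = 88.7.

88.7


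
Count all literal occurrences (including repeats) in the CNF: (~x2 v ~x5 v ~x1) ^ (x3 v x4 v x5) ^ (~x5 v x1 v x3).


Clause lengths: 3, 3, 3.
Sum = 3 + 3 + 3 = 9.

9


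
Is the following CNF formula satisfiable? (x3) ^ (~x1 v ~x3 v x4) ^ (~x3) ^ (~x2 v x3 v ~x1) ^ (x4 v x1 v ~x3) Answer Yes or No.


Check all 16 possible truth assignments.
Number of satisfying assignments found: 0.
The formula is unsatisfiable.

No


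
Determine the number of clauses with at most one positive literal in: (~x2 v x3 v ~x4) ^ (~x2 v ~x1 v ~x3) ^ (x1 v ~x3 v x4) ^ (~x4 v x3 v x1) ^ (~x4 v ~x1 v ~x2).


A Horn clause has at most one positive literal.
Clause 1: 1 positive lit(s) -> Horn
Clause 2: 0 positive lit(s) -> Horn
Clause 3: 2 positive lit(s) -> not Horn
Clause 4: 2 positive lit(s) -> not Horn
Clause 5: 0 positive lit(s) -> Horn
Total Horn clauses = 3.

3


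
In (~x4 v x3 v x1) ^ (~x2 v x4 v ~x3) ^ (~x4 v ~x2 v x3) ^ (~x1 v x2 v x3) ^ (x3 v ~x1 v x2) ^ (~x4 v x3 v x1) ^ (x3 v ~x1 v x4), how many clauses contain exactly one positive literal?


A definite clause has exactly one positive literal.
Clause 1: 2 positive -> not definite
Clause 2: 1 positive -> definite
Clause 3: 1 positive -> definite
Clause 4: 2 positive -> not definite
Clause 5: 2 positive -> not definite
Clause 6: 2 positive -> not definite
Clause 7: 2 positive -> not definite
Definite clause count = 2.

2


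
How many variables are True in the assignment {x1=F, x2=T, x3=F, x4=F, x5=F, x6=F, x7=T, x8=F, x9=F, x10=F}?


The weight is the number of variables assigned True.
True variables: x2, x7.
Weight = 2.

2


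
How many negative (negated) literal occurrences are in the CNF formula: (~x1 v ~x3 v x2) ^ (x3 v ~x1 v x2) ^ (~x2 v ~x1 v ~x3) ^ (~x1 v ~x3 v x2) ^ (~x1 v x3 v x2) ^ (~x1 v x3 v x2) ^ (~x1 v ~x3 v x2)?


Scan each clause for negated literals.
Clause 1: 2 negative; Clause 2: 1 negative; Clause 3: 3 negative; Clause 4: 2 negative; Clause 5: 1 negative; Clause 6: 1 negative; Clause 7: 2 negative.
Total negative literal occurrences = 12.

12


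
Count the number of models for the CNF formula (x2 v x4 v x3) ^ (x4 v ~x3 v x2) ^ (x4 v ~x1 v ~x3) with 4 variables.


Enumerate all 16 truth assignments over 4 variables.
Test each against every clause.
Satisfying assignments found: 11.

11


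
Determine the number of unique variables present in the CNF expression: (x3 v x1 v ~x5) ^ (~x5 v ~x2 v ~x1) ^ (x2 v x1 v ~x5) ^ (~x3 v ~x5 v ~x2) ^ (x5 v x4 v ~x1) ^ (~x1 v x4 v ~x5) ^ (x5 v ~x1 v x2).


Identify each distinct variable in the formula.
Variables found: x1, x2, x3, x4, x5.
Total distinct variables = 5.

5


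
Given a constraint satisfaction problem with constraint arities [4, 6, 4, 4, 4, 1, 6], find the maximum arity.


The arities are: 4, 6, 4, 4, 4, 1, 6.
Scan for the maximum value.
Maximum arity = 6.

6


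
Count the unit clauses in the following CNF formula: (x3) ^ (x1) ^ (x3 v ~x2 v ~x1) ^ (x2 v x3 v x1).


A unit clause contains exactly one literal.
Unit clauses found: (x3), (x1).
Count = 2.

2


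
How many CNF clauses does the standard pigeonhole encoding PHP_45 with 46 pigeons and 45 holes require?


The PHP encoding has two parts:
1) At-least-one-hole clauses: 46 (one per pigeon, each with 45 literals).
2) At-most-one-pigeon-per-hole clauses: 45 holes * C(46,2) = 45 * 1035 = 46575.
Total clauses = 46 + 46575 = 46621.

46621


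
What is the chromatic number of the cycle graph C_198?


A cycle on an even number of vertices is bipartite: alternate two colors around the cycle.
Since 198 is even, two colors suffice, and at least two are needed because the graph has edges.
Chromatic number = 2.

2


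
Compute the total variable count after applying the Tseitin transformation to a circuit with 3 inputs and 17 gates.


The Tseitin transformation introduces one auxiliary variable per gate.
Total variables = inputs + gates = 3 + 17 = 20.

20


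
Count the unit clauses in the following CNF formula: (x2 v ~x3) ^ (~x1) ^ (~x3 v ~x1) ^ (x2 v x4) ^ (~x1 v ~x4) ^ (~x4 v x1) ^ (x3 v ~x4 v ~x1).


A unit clause contains exactly one literal.
Unit clauses found: (~x1).
Count = 1.

1


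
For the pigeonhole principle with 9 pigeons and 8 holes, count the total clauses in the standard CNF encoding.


The PHP encoding has two parts:
1) At-least-one-hole clauses: 9 (one per pigeon, each with 8 literals).
2) At-most-one-pigeon-per-hole clauses: 8 holes * C(9,2) = 8 * 36 = 288.
Total clauses = 9 + 288 = 297.

297


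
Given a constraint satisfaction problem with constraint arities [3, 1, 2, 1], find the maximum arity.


The arities are: 3, 1, 2, 1.
Scan for the maximum value.
Maximum arity = 3.

3


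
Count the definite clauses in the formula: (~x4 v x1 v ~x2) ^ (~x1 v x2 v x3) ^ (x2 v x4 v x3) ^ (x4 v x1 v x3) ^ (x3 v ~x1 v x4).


A definite clause has exactly one positive literal.
Clause 1: 1 positive -> definite
Clause 2: 2 positive -> not definite
Clause 3: 3 positive -> not definite
Clause 4: 3 positive -> not definite
Clause 5: 2 positive -> not definite
Definite clause count = 1.

1


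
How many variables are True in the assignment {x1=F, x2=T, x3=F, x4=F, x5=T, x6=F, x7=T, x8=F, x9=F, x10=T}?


The weight is the number of variables assigned True.
True variables: x2, x5, x7, x10.
Weight = 4.

4


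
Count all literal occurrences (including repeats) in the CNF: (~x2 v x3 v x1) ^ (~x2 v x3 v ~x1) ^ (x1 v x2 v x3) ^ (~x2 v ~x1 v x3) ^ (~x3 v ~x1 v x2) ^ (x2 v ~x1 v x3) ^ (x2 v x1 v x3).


Clause lengths: 3, 3, 3, 3, 3, 3, 3.
Sum = 3 + 3 + 3 + 3 + 3 + 3 + 3 = 21.

21


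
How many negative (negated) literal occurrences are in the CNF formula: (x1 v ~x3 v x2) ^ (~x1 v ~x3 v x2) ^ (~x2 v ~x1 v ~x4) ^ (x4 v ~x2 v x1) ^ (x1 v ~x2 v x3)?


Scan each clause for negated literals.
Clause 1: 1 negative; Clause 2: 2 negative; Clause 3: 3 negative; Clause 4: 1 negative; Clause 5: 1 negative.
Total negative literal occurrences = 8.

8


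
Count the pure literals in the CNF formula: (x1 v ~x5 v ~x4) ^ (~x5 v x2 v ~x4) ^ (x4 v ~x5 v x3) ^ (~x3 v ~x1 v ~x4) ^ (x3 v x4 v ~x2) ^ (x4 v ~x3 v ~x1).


A pure literal appears in only one polarity across all clauses.
Pure literals: x5 (negative only).
Count = 1.

1


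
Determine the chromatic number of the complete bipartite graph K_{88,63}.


K_{88,63} is bipartite by definition: the two parts are independent sets, with every edge crossing between them.
Color all vertices in one part with color 1 and all vertices in the other part with color 2.
Since the graph has at least one edge, one color does not suffice.
Chromatic number = 2.

2


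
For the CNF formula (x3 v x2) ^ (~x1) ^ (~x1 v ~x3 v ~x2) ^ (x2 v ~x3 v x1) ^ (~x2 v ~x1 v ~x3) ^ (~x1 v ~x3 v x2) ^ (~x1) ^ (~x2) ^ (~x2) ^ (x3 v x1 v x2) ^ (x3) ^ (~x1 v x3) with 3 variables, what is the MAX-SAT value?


Enumerate all 8 truth assignments.
For each, count how many of the 12 clauses are satisfied.
The formula is not fully satisfiable, so the maximum is below 12.
Maximum simultaneously satisfiable clauses = 11.

11


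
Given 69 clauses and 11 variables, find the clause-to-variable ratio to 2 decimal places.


Clause-to-variable ratio = clauses / variables.
69 / 11 = 6.27.

6.27


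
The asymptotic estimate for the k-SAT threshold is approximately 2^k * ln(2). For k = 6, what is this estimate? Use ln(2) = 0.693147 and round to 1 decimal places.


Using the asymptotic formula: threshold ~ 2^k * ln(2).
2^6 = 64.
64 * 0.693147 = 44.4.

44.4


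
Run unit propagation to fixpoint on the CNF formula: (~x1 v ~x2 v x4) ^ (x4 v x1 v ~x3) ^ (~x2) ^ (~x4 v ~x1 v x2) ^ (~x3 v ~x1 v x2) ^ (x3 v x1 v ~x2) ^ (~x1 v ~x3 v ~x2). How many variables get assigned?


Unit propagation repeatedly assigns the literal in any unit clause, then simplifies.
Assignments in order: x2 = F.
No further unit clauses remain.
Total variables assigned = 1.

1


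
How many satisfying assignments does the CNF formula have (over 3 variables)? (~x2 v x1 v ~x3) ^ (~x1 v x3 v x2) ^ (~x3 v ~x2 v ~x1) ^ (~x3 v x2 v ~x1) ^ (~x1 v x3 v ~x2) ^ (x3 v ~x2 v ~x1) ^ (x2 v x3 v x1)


Enumerate all 8 truth assignments over 3 variables.
Test each against every clause.
Satisfying assignments found: 2.

2


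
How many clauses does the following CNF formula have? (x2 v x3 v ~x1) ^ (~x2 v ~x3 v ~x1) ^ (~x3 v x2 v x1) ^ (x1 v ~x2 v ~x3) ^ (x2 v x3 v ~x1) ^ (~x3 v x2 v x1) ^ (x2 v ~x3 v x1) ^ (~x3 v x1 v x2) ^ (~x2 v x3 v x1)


Each group enclosed in parentheses joined by ^ is one clause.
Counting the conjuncts: 9 clauses.

9


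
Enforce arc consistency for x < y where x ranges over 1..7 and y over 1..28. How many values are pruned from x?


For the constraint x < y, x needs a supporting value in y's domain.
x can be at most 27 (one less than y's maximum).
Valid x values from domain: 7 out of 7.
Pruned = 7 - 7 = 0.

0


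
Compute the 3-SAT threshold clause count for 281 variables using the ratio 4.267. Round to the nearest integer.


The 3-SAT phase transition occurs at approximately 4.267 clauses per variable.
m = 4.267 * 281 = 1199.027.
Rounded to nearest integer: 1199.

1199


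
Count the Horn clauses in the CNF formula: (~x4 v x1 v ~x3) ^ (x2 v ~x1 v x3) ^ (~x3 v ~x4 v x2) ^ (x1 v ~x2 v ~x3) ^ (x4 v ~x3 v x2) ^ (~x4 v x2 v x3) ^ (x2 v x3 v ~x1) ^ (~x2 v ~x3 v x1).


A Horn clause has at most one positive literal.
Clause 1: 1 positive lit(s) -> Horn
Clause 2: 2 positive lit(s) -> not Horn
Clause 3: 1 positive lit(s) -> Horn
Clause 4: 1 positive lit(s) -> Horn
Clause 5: 2 positive lit(s) -> not Horn
Clause 6: 2 positive lit(s) -> not Horn
Clause 7: 2 positive lit(s) -> not Horn
Clause 8: 1 positive lit(s) -> Horn
Total Horn clauses = 4.

4


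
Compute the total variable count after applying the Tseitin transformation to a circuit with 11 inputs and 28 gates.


The Tseitin transformation introduces one auxiliary variable per gate.
Total variables = inputs + gates = 11 + 28 = 39.

39


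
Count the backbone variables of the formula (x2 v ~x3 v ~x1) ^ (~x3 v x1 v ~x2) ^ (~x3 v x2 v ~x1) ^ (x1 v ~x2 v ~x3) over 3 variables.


Find all satisfying assignments: 6 model(s).
Check which variables have the same value in every model.
No variable is fixed across all models.
Backbone size = 0.

0


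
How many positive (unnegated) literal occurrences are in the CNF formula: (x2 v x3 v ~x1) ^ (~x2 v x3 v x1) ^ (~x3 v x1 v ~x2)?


Scan each clause for unnegated literals.
Clause 1: 2 positive; Clause 2: 2 positive; Clause 3: 1 positive.
Total positive literal occurrences = 5.

5


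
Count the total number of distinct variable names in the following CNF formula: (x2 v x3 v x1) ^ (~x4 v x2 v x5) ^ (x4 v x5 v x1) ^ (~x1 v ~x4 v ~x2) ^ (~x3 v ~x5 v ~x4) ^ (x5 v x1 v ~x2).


Identify each distinct variable in the formula.
Variables found: x1, x2, x3, x4, x5.
Total distinct variables = 5.

5


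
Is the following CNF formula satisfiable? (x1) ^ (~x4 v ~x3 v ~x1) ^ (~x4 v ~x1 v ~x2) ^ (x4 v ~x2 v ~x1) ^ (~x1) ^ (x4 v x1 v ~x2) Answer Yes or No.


Check all 16 possible truth assignments.
Number of satisfying assignments found: 0.
The formula is unsatisfiable.

No


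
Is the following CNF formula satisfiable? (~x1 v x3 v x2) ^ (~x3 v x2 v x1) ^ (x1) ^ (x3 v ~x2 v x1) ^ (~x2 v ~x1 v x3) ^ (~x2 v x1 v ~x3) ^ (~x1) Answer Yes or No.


Check all 8 possible truth assignments.
Number of satisfying assignments found: 0.
The formula is unsatisfiable.

No


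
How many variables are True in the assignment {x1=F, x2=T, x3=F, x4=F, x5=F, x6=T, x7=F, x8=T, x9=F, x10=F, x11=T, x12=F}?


The weight is the number of variables assigned True.
True variables: x2, x6, x8, x11.
Weight = 4.

4


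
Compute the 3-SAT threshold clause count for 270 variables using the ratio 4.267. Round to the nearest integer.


The 3-SAT phase transition occurs at approximately 4.267 clauses per variable.
m = 4.267 * 270 = 1152.09.
Rounded to nearest integer: 1152.

1152


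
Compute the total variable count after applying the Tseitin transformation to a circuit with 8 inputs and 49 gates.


The Tseitin transformation introduces one auxiliary variable per gate.
Total variables = inputs + gates = 8 + 49 = 57.

57


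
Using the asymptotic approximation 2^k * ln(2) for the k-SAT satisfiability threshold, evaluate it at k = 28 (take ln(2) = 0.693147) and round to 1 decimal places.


Using the asymptotic formula: threshold ~ 2^k * ln(2).
2^28 = 268435456.
268435456 * 0.693147 = 186065231.0.

186065231.0


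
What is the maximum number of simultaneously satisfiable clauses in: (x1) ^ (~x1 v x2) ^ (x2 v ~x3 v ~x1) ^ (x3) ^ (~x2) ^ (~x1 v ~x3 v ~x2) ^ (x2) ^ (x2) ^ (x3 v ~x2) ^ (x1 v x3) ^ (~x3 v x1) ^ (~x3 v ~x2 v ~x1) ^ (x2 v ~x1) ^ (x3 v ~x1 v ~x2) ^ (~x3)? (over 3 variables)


Enumerate all 8 truth assignments.
For each, count how many of the 15 clauses are satisfied.
The formula is not fully satisfiable, so the maximum is below 15.
Maximum simultaneously satisfiable clauses = 11.

11


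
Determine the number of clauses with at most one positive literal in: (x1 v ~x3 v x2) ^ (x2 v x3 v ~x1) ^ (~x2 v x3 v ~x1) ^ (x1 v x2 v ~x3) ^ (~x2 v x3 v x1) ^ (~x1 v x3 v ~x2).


A Horn clause has at most one positive literal.
Clause 1: 2 positive lit(s) -> not Horn
Clause 2: 2 positive lit(s) -> not Horn
Clause 3: 1 positive lit(s) -> Horn
Clause 4: 2 positive lit(s) -> not Horn
Clause 5: 2 positive lit(s) -> not Horn
Clause 6: 1 positive lit(s) -> Horn
Total Horn clauses = 2.

2


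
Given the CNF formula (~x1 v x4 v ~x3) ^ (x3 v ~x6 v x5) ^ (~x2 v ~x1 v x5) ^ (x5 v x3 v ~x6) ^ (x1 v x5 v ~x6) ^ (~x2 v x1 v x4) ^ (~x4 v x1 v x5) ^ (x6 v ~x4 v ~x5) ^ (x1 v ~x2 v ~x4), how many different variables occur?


Identify each distinct variable in the formula.
Variables found: x1, x2, x3, x4, x5, x6.
Total distinct variables = 6.

6


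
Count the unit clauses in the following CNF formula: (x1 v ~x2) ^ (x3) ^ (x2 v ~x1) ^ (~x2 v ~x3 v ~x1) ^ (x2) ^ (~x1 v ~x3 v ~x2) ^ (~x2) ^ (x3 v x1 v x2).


A unit clause contains exactly one literal.
Unit clauses found: (x3), (x2), (~x2).
Count = 3.

3


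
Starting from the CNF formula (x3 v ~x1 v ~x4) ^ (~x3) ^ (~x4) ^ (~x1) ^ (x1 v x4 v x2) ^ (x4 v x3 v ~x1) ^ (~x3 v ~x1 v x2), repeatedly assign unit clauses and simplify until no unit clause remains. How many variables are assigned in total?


Unit propagation repeatedly assigns the literal in any unit clause, then simplifies.
Assignments in order: x3 = F, x4 = F, x1 = F, x2 = T.
No further unit clauses remain.
Total variables assigned = 4.

4


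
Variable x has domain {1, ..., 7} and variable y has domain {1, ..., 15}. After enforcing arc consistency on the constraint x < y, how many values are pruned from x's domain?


For the constraint x < y, x needs a supporting value in y's domain.
x can be at most 14 (one less than y's maximum).
Valid x values from domain: 7 out of 7.
Pruned = 7 - 7 = 0.

0


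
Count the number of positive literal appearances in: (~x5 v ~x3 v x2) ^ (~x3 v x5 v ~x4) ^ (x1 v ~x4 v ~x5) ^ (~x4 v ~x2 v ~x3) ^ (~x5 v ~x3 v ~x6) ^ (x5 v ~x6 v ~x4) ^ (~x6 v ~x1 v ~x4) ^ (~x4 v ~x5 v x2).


Scan each clause for unnegated literals.
Clause 1: 1 positive; Clause 2: 1 positive; Clause 3: 1 positive; Clause 4: 0 positive; Clause 5: 0 positive; Clause 6: 1 positive; Clause 7: 0 positive; Clause 8: 1 positive.
Total positive literal occurrences = 5.

5


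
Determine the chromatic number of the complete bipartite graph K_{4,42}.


K_{4,42} is bipartite by definition: the two parts are independent sets, with every edge crossing between them.
Color all vertices in one part with color 1 and all vertices in the other part with color 2.
Since the graph has at least one edge, one color does not suffice.
Chromatic number = 2.

2


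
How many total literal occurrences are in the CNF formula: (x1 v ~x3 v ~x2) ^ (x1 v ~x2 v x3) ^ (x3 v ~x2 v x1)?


Clause lengths: 3, 3, 3.
Sum = 3 + 3 + 3 = 9.

9


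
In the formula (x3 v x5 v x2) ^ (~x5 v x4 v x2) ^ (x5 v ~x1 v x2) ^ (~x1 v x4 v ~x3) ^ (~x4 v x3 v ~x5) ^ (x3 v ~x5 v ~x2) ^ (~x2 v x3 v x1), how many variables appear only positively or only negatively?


A pure literal appears in only one polarity across all clauses.
No pure literals found.
Count = 0.

0


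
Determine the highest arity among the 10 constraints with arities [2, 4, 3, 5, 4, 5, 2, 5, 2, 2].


The arities are: 2, 4, 3, 5, 4, 5, 2, 5, 2, 2.
Scan for the maximum value.
Maximum arity = 5.

5


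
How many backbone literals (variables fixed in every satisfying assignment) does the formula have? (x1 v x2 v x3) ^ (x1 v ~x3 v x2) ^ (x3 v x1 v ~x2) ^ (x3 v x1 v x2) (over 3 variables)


Find all satisfying assignments: 5 model(s).
Check which variables have the same value in every model.
No variable is fixed across all models.
Backbone size = 0.

0


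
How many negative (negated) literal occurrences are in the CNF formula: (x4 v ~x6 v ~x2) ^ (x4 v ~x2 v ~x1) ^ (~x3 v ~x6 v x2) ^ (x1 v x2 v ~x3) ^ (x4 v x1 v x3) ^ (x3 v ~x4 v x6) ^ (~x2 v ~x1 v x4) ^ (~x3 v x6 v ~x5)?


Scan each clause for negated literals.
Clause 1: 2 negative; Clause 2: 2 negative; Clause 3: 2 negative; Clause 4: 1 negative; Clause 5: 0 negative; Clause 6: 1 negative; Clause 7: 2 negative; Clause 8: 2 negative.
Total negative literal occurrences = 12.

12


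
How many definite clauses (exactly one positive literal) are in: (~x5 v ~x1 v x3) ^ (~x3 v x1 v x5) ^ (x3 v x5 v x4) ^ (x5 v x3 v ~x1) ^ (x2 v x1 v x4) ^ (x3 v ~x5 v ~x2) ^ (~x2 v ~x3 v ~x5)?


A definite clause has exactly one positive literal.
Clause 1: 1 positive -> definite
Clause 2: 2 positive -> not definite
Clause 3: 3 positive -> not definite
Clause 4: 2 positive -> not definite
Clause 5: 3 positive -> not definite
Clause 6: 1 positive -> definite
Clause 7: 0 positive -> not definite
Definite clause count = 2.

2
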